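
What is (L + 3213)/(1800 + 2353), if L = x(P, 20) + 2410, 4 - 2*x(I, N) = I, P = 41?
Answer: 11209/8306 ≈ 1.3495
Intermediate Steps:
x(I, N) = 2 - I/2
L = 4783/2 (L = (2 - ½*41) + 2410 = (2 - 41/2) + 2410 = -37/2 + 2410 = 4783/2 ≈ 2391.5)
(L + 3213)/(1800 + 2353) = (4783/2 + 3213)/(1800 + 2353) = (11209/2)/4153 = (11209/2)*(1/4153) = 11209/8306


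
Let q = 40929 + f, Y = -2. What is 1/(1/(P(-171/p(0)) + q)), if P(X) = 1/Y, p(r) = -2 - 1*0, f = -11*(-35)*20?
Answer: 97257/2 ≈ 48629.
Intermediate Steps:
f = 7700 (f = 385*20 = 7700)
p(r) = -2 (p(r) = -2 + 0 = -2)
q = 48629 (q = 40929 + 7700 = 48629)
P(X) = -1/2 (P(X) = 1/(-2) = -1/2)
1/(1/(P(-171/p(0)) + q)) = 1/(1/(-1/2 + 48629)) = 1/(1/(97257/2)) = 1/(2/97257) = 97257/2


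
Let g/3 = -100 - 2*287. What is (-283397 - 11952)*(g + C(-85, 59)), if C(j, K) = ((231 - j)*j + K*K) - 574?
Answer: 7671690275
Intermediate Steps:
C(j, K) = -574 + K**2 + j*(231 - j) (C(j, K) = (j*(231 - j) + K**2) - 574 = (K**2 + j*(231 - j)) - 574 = -574 + K**2 + j*(231 - j))
g = -2022 (g = 3*(-100 - 2*287) = 3*(-100 - 574) = 3*(-674) = -2022)
(-283397 - 11952)*(g + C(-85, 59)) = (-283397 - 11952)*(-2022 + (-574 + 59**2 - 1*(-85)**2 + 231*(-85))) = -295349*(-2022 + (-574 + 3481 - 1*7225 - 19635)) = -295349*(-2022 + (-574 + 3481 - 7225 - 19635)) = -295349*(-2022 - 23953) = -295349*(-25975) = 7671690275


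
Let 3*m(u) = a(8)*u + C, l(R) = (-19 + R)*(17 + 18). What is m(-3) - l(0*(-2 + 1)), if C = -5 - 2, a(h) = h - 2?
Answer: 1970/3 ≈ 656.67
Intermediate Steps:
a(h) = -2 + h
C = -7
l(R) = -665 + 35*R (l(R) = (-19 + R)*35 = -665 + 35*R)
m(u) = -7/3 + 2*u (m(u) = ((-2 + 8)*u - 7)/3 = (6*u - 7)/3 = (-7 + 6*u)/3 = -7/3 + 2*u)
m(-3) - l(0*(-2 + 1)) = (-7/3 + 2*(-3)) - (-665 + 35*(0*(-2 + 1))) = (-7/3 - 6) - (-665 + 35*(0*(-1))) = -25/3 - (-665 + 35*0) = -25/3 - (-665 + 0) = -25/3 - 1*(-665) = -25/3 + 665 = 1970/3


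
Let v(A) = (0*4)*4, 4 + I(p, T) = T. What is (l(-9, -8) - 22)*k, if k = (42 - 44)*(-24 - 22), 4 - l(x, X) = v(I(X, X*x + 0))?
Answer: -1656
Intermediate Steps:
I(p, T) = -4 + T
v(A) = 0 (v(A) = 0*4 = 0)
l(x, X) = 4 (l(x, X) = 4 - 1*0 = 4 + 0 = 4)
k = 92 (k = -2*(-46) = 92)
(l(-9, -8) - 22)*k = (4 - 22)*92 = -18*92 = -1656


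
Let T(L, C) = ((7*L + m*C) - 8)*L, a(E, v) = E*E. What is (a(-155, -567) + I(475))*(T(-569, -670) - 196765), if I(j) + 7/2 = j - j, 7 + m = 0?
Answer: -14280685664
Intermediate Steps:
m = -7 (m = -7 + 0 = -7)
I(j) = -7/2 (I(j) = -7/2 + (j - j) = -7/2 + 0 = -7/2)
a(E, v) = E**2
T(L, C) = L*(-8 - 7*C + 7*L) (T(L, C) = ((7*L - 7*C) - 8)*L = ((-7*C + 7*L) - 8)*L = (-8 - 7*C + 7*L)*L = L*(-8 - 7*C + 7*L))
(a(-155, -567) + I(475))*(T(-569, -670) - 196765) = ((-155)**2 - 7/2)*(-569*(-8 - 7*(-670) + 7*(-569)) - 196765) = (24025 - 7/2)*(-569*(-8 + 4690 - 3983) - 196765) = 48043*(-569*699 - 196765)/2 = 48043*(-397731 - 196765)/2 = (48043/2)*(-594496) = -14280685664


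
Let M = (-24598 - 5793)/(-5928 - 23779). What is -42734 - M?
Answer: -1269529329/29707 ≈ -42735.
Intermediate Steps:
M = 30391/29707 (M = -30391/(-29707) = -30391*(-1/29707) = 30391/29707 ≈ 1.0230)
-42734 - M = -42734 - 1*30391/29707 = -42734 - 30391/29707 = -1269529329/29707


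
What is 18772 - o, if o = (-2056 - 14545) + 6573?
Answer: 28800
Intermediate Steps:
o = -10028 (o = -16601 + 6573 = -10028)
18772 - o = 18772 - 1*(-10028) = 18772 + 10028 = 28800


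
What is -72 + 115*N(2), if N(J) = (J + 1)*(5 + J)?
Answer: 2343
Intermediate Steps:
N(J) = (1 + J)*(5 + J)
-72 + 115*N(2) = -72 + 115*(5 + 2² + 6*2) = -72 + 115*(5 + 4 + 12) = -72 + 115*21 = -72 + 2415 = 2343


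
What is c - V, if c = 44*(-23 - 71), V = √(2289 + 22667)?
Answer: -4136 - 2*√6239 ≈ -4294.0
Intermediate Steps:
V = 2*√6239 (V = √24956 = 2*√6239 ≈ 157.97)
c = -4136 (c = 44*(-94) = -4136)
c - V = -4136 - 2*√6239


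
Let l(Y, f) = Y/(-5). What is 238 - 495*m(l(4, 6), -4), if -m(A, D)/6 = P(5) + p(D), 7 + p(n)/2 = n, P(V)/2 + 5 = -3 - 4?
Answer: -136382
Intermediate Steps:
P(V) = -24 (P(V) = -10 + 2*(-3 - 4) = -10 + 2*(-7) = -10 - 14 = -24)
p(n) = -14 + 2*n
l(Y, f) = -Y/5 (l(Y, f) = Y*(-⅕) = -Y/5)
m(A, D) = 228 - 12*D (m(A, D) = -6*(-24 + (-14 + 2*D)) = -6*(-38 + 2*D) = 228 - 12*D)
238 - 495*m(l(4, 6), -4) = 238 - 495*(228 - 12*(-4)) = 238 - 495*(228 + 48) = 238 - 495*276 = 238 - 136620 = -136382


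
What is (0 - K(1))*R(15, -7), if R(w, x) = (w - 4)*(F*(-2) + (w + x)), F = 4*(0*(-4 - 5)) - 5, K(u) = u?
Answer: -198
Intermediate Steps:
F = -5 (F = 4*(0*(-9)) - 5 = 4*0 - 5 = 0 - 5 = -5)
R(w, x) = (-4 + w)*(10 + w + x) (R(w, x) = (w - 4)*(-5*(-2) + (w + x)) = (-4 + w)*(10 + (w + x)) = (-4 + w)*(10 + w + x))
(0 - K(1))*R(15, -7) = (0 - 1*1)*(-40 + 15**2 - 4*(-7) + 6*15 + 15*(-7)) = (0 - 1)*(-40 + 225 + 28 + 90 - 105) = -1*198 = -198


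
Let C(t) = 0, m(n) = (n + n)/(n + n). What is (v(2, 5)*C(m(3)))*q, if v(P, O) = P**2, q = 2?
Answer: 0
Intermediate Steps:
m(n) = 1 (m(n) = (2*n)/((2*n)) = (2*n)*(1/(2*n)) = 1)
(v(2, 5)*C(m(3)))*q = (2**2*0)*2 = (4*0)*2 = 0*2 = 0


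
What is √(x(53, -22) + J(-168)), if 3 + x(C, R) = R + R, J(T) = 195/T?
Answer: I*√37758/28 ≈ 6.9398*I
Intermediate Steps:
x(C, R) = -3 + 2*R (x(C, R) = -3 + (R + R) = -3 + 2*R)
√(x(53, -22) + J(-168)) = √((-3 + 2*(-22)) + 195/(-168)) = √((-3 - 44) + 195*(-1/168)) = √(-47 - 65/56) = √(-2697/56) = I*√37758/28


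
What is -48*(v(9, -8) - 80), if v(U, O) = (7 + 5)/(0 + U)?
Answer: 3776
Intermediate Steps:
v(U, O) = 12/U
-48*(v(9, -8) - 80) = -48*(12/9 - 80) = -48*(12*(⅑) - 80) = -48*(4/3 - 80) = -48*(-236/3) = 3776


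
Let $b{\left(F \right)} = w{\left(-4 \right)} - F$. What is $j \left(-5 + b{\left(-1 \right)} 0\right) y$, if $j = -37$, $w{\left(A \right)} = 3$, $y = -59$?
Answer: $-10915$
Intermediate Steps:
$b{\left(F \right)} = 3 - F$
$j \left(-5 + b{\left(-1 \right)} 0\right) y = - 37 \left(-5 + \left(3 - -1\right) 0\right) \left(-59\right) = - 37 \left(-5 + \left(3 + 1\right) 0\right) \left(-59\right) = - 37 \left(-5 + 4 \cdot 0\right) \left(-59\right) = - 37 \left(-5 + 0\right) \left(-59\right) = \left(-37\right) \left(-5\right) \left(-59\right) = 185 \left(-59\right) = -10915$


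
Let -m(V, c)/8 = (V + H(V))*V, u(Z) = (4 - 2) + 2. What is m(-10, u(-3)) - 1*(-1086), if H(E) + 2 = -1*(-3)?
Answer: 366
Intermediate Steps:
H(E) = 1 (H(E) = -2 - 1*(-3) = -2 + 3 = 1)
u(Z) = 4 (u(Z) = 2 + 2 = 4)
m(V, c) = -8*V*(1 + V) (m(V, c) = -8*(V + 1)*V = -8*(1 + V)*V = -8*V*(1 + V))
m(-10, u(-3)) - 1*(-1086) = -8*(-10)*(1 - 10) - 1*(-1086) = -8*(-10)*(-9) + 1086 = -720 + 1086 = 366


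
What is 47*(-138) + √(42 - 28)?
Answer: -6486 + √14 ≈ -6482.3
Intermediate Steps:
47*(-138) + √(42 - 28) = -6486 + √14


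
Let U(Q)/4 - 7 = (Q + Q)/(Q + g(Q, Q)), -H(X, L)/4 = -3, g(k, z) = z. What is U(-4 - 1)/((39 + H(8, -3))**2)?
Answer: 32/2601 ≈ 0.012303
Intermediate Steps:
H(X, L) = 12 (H(X, L) = -4*(-3) = 12)
U(Q) = 32 (U(Q) = 28 + 4*((Q + Q)/(Q + Q)) = 28 + 4*((2*Q)/((2*Q))) = 28 + 4*((2*Q)*(1/(2*Q))) = 28 + 4*1 = 28 + 4 = 32)
U(-4 - 1)/((39 + H(8, -3))**2) = 32/((39 + 12)**2) = 32/(51**2) = 32/2601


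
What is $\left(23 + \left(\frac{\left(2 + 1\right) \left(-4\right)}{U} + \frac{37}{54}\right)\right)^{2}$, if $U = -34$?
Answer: $\frac{486952489}{842724} \approx 577.83$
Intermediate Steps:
$\left(23 + \left(\frac{\left(2 + 1\right) \left(-4\right)}{U} + \frac{37}{54}\right)\right)^{2} = \left(23 + \left(\frac{\left(2 + 1\right) \left(-4\right)}{-34} + \frac{37}{54}\right)\right)^{2} = \left(23 + \left(3 \left(-4\right) \left(- \frac{1}{34}\right) + 37 \cdot \frac{1}{54}\right)\right)^{2} = \left(23 + \left(\left(-12\right) \left(- \frac{1}{34}\right) + \frac{37}{54}\right)\right)^{2} = \left(23 + \left(\frac{6}{17} + \frac{37}{54}\right)\right)^{2} = \left(23 + \frac{953}{918}\right)^{2} = \left(\frac{22067}{918}\right)^{2} = \frac{486952489}{842724}$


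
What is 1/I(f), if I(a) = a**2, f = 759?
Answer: 1/576081 ≈ 1.7359e-6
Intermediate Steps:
1/I(f) = 1/(759**2) = 1/576081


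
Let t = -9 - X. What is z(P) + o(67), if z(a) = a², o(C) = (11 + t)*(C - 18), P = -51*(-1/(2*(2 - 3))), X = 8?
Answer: 1425/4 ≈ 356.25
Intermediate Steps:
P = -51/2 (P = -51/((-1*(-2))) = -51/2 ≈ -25.500)
t = -17 (t = -9 - 1*8 = -9 - 8 = -17)
o(C) = 108 - 6*C (o(C) = (11 - 17)*(C - 18) = -6*(-18 + C) = 108 - 6*C)
z(P) + o(67) = (-51/2)² + (108 - 6*67) = 2601/4 + (108 - 402) = 2601/4 - 294 = 1425/4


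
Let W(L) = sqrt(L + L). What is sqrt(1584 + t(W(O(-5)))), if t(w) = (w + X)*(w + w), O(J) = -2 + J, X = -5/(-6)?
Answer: sqrt(14004 + 15*I*sqrt(14))/3 ≈ 39.446 + 0.079046*I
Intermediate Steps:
X = 5/6 (X = -5*(-1/6) = 5/6 ≈ 0.83333)
W(L) = sqrt(2)*sqrt(L) (W(L) = sqrt(2*L) = sqrt(2)*sqrt(L))
t(w) = 2*w*(5/6 + w) (t(w) = (w + 5/6)*(w + w) = (5/6 + w)*(2*w) = 2*w*(5/6 + w))
sqrt(1584 + t(W(O(-5)))) = sqrt(1584 + (sqrt(2)*sqrt(-2 - 5))*(5 + 6*(sqrt(2)*sqrt(-2 - 5)))/3) = sqrt(1584 + (sqrt(2)*sqrt(-7))*(5 + 6*(sqrt(2)*sqrt(-7)))/3) = sqrt(1584 + (sqrt(2)*(I*sqrt(7)))*(5 + 6*(sqrt(2)*(I*sqrt(7))))/3) = sqrt(1584 + (I*sqrt(14))*(5 + 6*(I*sqrt(14)))/3) = sqrt(1584 + (I*sqrt(14))*(5 + 6*I*sqrt(14))/3) = sqrt(1584 + I*sqrt(14)*(5 + 6*I*sqrt(14))/3)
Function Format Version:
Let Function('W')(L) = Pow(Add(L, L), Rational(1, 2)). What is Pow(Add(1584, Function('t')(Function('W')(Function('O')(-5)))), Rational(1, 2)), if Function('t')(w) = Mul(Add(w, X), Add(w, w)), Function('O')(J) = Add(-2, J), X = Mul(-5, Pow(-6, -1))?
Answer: Mul(Rational(1, 3), Pow(Add(14004, Mul(15, I, Pow(14, Rational(1, 2)))), Rational(1, 2))) ≈ Add(39.446, Mul(0.079046, I))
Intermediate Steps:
X = Rational(5, 6) (X = Mul(-5, Rational(-1, 6)) = Rational(5, 6) ≈ 0.83333)
Function('W')(L) = Mul(Pow(2, Rational(1, 2)), Pow(L, Rational(1, 2))) (Function('W')(L) = Pow(Mul(2, L), Rational(1, 2)) = Mul(Pow(2, Rational(1, 2)), Pow(L, Rational(1, 2))))
Function('t')(w) = Mul(2, w, Add(Rational(5, 6), w)) (Function('t')(w) = Mul(Add(w, Rational(5, 6)), Add(w, w)) = Mul(Add(Rational(5, 6), w), Mul(2, w)) = Mul(2, w, Add(Rational(5, 6), w)))
Pow(Add(1584, Function('t')(Function('W')(Function('O')(-5)))), Rational(1, 2)) = Pow(Add(1584, Mul(Rational(1, 3), Mul(Pow(2, Rational(1, 2)), Pow(Add(-2, -5), Rational(1, 2))), Add(5, Mul(6, Mul(Pow(2, Rational(1, 2)), Pow(Add(-2, -5), Rational(1, 2))))))), Rational(1, 2)) = Pow(Add(1584, Mul(Rational(1, 3), Mul(Pow(2, Rational(1, 2)), Pow(-7, Rational(1, 2))), Add(5, Mul(6, Mul(Pow(2, Rational(1, 2)), Pow(-7, Rational(1, 2))))))), Rational(1, 2)) = Pow(Add(1584, Mul(Rational(1, 3), Mul(Pow(2, Rational(1, 2)), Mul(I, Pow(7, Rational(1, 2)))), Add(5, Mul(6, Mul(Pow(2, Rational(1, 2)), Mul(I, Pow(7, Rational(1, 2)))))))), Rational(1, 2)) = Pow(Add(1584, Mul(Rational(1, 3), Mul(I, Pow(14, Rational(1, 2))), Add(5, Mul(6, Mul(I, Pow(14, Rational(1, 2))))))), Rational(1, 2)) = Pow(Add(1584, Mul(Rational(1, 3), Mul(I, Pow(14, Rational(1, 2))), Add(5, Mul(6, I, Pow(14, Rational(1, 2)))))), Rational(1, 2)) = Pow(Add(1584, Mul(Rational(1, 3), I, Pow(14, Rational(1, 2)), Add(5, Mul(6, I, Pow(14, Rational(1, 2)))))), Rational(1, 2))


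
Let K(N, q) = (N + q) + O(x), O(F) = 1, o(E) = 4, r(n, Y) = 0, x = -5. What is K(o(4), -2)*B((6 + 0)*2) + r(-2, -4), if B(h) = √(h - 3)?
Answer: 9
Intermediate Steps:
B(h) = √(-3 + h)
K(N, q) = 1 + N + q (K(N, q) = (N + q) + 1 = 1 + N + q)
K(o(4), -2)*B((6 + 0)*2) + r(-2, -4) = (1 + 4 - 2)*√(-3 + (6 + 0)*2) + 0 = 3*√(-3 + 6*2) + 0 = 3*√(-3 + 12) + 0 = 3*√9 + 0 = 3*3 + 0 = 9 + 0 = 9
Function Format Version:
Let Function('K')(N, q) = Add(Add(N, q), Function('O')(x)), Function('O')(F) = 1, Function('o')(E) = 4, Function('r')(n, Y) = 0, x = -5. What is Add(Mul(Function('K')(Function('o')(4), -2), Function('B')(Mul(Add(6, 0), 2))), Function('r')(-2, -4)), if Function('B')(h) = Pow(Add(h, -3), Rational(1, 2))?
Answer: 9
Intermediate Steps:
Function('B')(h) = Pow(Add(-3, h), Rational(1, 2))
Function('K')(N, q) = Add(1, N, q) (Function('K')(N, q) = Add(Add(N, q), 1) = Add(1, N, q))
Add(Mul(Function('K')(Function('o')(4), -2), Function('B')(Mul(Add(6, 0), 2))), Function('r')(-2, -4)) = Add(Mul(Add(1, 4, -2), Pow(Add(-3, Mul(Add(6, 0), 2)), Rational(1, 2))), 0) = Add(Mul(3, Pow(Add(-3, Mul(6, 2)), Rational(1, 2))), 0) = Add(Mul(3, Pow(Add(-3, 12), Rational(1, 2))), 0) = Add(Mul(3, Pow(9, Rational(1, 2))), 0) = Add(Mul(3, 3), 0) = Add(9, 0) = 9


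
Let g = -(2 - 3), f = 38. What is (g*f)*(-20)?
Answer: -760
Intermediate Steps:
g = 1 (g = -1*(-1) = 1)
(g*f)*(-20) = (1*38)*(-20) = 38*(-20) = -760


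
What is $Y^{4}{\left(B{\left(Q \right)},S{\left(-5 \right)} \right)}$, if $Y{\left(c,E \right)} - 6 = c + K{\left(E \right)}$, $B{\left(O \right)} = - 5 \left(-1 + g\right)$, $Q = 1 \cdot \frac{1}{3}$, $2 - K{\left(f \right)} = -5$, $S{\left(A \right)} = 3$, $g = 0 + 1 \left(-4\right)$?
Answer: $2085136$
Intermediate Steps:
$g = -4$ ($g = 0 - 4 = -4$)
$K{\left(f \right)} = 7$ ($K{\left(f \right)} = 2 - -5 = 2 + 5 = 7$)
$Q = \frac{1}{3}$ ($Q = 1 \cdot \frac{1}{3} = \frac{1}{3} \approx 0.33333$)
$B{\left(O \right)} = 25$ ($B{\left(O \right)} = - 5 \left(-1 - 4\right) = \left(-5\right) \left(-5\right) = 25$)
$Y{\left(c,E \right)} = 13 + c$ ($Y{\left(c,E \right)} = 6 + \left(c + 7\right) = 6 + \left(7 + c\right) = 13 + c$)
$Y^{4}{\left(B{\left(Q \right)},S{\left(-5 \right)} \right)} = \left(13 + 25\right)^{4} = 38^{4} = 2085136$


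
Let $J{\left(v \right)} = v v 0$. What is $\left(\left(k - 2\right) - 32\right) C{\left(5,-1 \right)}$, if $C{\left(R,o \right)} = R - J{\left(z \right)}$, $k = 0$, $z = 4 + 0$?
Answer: $-170$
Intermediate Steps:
$z = 4$
$J{\left(v \right)} = 0$ ($J{\left(v \right)} = v^{2} \cdot 0 = 0$)
$C{\left(R,o \right)} = R$ ($C{\left(R,o \right)} = R - 0 = R + 0 = R$)
$\left(\left(k - 2\right) - 32\right) C{\left(5,-1 \right)} = \left(\left(0 - 2\right) - 32\right) 5 = \left(-2 - 32\right) 5 = \left(-34\right) 5 = -170$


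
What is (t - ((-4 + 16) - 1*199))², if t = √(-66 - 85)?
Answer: (187 + I*√151)² ≈ 34818.0 + 4595.8*I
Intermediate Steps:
t = I*√151 (t = √(-151) = I*√151 ≈ 12.288*I)
(t - ((-4 + 16) - 1*199))² = (I*√151 - ((-4 + 16) - 1*199))² = (I*√151 - (12 - 199))² = (I*√151 - 1*(-187))² = (I*√151 + 187)² = (187 + I*√151)²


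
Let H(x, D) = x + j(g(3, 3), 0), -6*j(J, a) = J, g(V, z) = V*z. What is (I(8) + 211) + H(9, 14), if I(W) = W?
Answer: 453/2 ≈ 226.50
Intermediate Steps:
j(J, a) = -J/6
H(x, D) = -3/2 + x (H(x, D) = x - 3/2 = -3/2 + x)
(I(8) + 211) + H(9, 14) = (8 + 211) + (-3/2 + 9) = 219 + 15/2 = 453/2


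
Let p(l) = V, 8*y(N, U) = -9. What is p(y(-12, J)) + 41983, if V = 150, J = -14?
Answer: 42133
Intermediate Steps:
y(N, U) = -9/8 (y(N, U) = (⅛)*(-9) = -9/8)
p(l) = 150
p(y(-12, J)) + 41983 = 150 + 41983 = 42133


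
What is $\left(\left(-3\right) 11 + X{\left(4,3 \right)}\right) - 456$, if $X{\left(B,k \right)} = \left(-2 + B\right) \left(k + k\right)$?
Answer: $-477$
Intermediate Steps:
$X{\left(B,k \right)} = 2 k \left(-2 + B\right)$ ($X{\left(B,k \right)} = \left(-2 + B\right) 2 k = 2 k \left(-2 + B\right)$)
$\left(\left(-3\right) 11 + X{\left(4,3 \right)}\right) - 456 = \left(\left(-3\right) 11 + 2 \cdot 3 \left(-2 + 4\right)\right) - 456 = \left(-33 + 2 \cdot 3 \cdot 2\right) - 456 = \left(-33 + 12\right) - 456 = -21 - 456 = -477$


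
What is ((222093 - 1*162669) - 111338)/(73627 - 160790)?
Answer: 514/863 ≈ 0.59560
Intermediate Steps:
((222093 - 1*162669) - 111338)/(73627 - 160790) = ((222093 - 162669) - 111338)/(-87163) = (59424 - 111338)*(-1/87163) = -51914*(-1/87163) = 514/863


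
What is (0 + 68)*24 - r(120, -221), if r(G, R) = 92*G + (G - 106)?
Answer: -9422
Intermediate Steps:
r(G, R) = -106 + 93*G (r(G, R) = 92*G + (-106 + G) = -106 + 93*G)
(0 + 68)*24 - r(120, -221) = (0 + 68)*24 - (-106 + 93*120) = 68*24 - (-106 + 11160) = 1632 - 1*11054 = 1632 - 11054 = -9422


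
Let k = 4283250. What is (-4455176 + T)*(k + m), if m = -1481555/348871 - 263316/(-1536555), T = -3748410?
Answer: -6278681761274972881902382/178686493135 ≈ -3.5138e+13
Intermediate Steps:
m = -728209142263/178686493135 (m = -1481555*1/348871 - 263316*(-1/1536555) = -1481555/348871 + 87772/512185 = -728209142263/178686493135 ≈ -4.0753)
(-4455176 + T)*(k + m) = (-4455176 - 3748410)*(4283250 - 728209142263/178686493135) = -8203586*765358193511346487/178686493135 = -6278681761274972881902382/178686493135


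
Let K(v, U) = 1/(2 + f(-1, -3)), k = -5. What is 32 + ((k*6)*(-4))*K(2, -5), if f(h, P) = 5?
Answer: 344/7 ≈ 49.143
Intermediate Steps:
K(v, U) = ⅐ (K(v, U) = 1/(2 + 5) = 1/7 = ⅐)
32 + ((k*6)*(-4))*K(2, -5) = 32 + (-5*6*(-4))*(⅐) = 32 - 30*(-4)*(⅐) = 32 + 120*(⅐) = 32 + 120/7 = 344/7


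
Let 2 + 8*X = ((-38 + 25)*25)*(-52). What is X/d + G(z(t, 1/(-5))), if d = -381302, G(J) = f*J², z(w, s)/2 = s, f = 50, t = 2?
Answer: 12193215/1525208 ≈ 7.9945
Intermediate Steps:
z(w, s) = 2*s
G(J) = 50*J²
X = 8449/4 (X = -¼ + (((-38 + 25)*25)*(-52))/8 = -¼ + (-13*25*(-52))/8 = -¼ + (-325*(-52))/8 = -¼ + (⅛)*16900 = -¼ + 4225/2 = 8449/4 ≈ 2112.3)
X/d + G(z(t, 1/(-5))) = (8449/4)/(-381302) + 50*(2/(-5))² = (8449/4)*(-1/381302) + 50*(2*(-⅕))² = -8449/1525208 + 50*(-⅖)² = -8449/1525208 + 50*(4/25) = -8449/1525208 + 8 = 12193215/1525208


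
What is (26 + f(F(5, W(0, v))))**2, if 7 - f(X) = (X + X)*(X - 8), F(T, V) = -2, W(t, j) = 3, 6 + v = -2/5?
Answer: 49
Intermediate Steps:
v = -32/5 (v = -6 - 2/5 = -32/5 ≈ -6.4000)
f(X) = 7 - 2*X*(-8 + X) (f(X) = 7 - (X + X)*(X - 8) = 7 - 2*X*(-8 + X))
(26 + f(F(5, W(0, v))))**2 = (26 + (7 - 2*(-2)**2 + 16*(-2)))**2 = (26 + (7 - 2*4 - 32))**2 = (26 + (7 - 8 - 32))**2 = (26 - 33)**2 = (-7)**2 = 49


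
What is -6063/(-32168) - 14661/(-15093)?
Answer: 20856441/17981912 ≈ 1.1599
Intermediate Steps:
-6063/(-32168) - 14661/(-15093) = -6063*(-1/32168) - 14661*(-1/15093) = 6063/32168 + 543/559 = 20856441/17981912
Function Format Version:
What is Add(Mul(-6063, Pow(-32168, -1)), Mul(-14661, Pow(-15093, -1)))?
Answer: Rational(20856441, 17981912) ≈ 1.1599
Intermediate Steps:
Add(Mul(-6063, Pow(-32168, -1)), Mul(-14661, Pow(-15093, -1))) = Add(Mul(-6063, Rational(-1, 32168)), Mul(-14661, Rational(-1, 15093))) = Add(Rational(6063, 32168), Rational(543, 559)) = Rational(20856441, 17981912)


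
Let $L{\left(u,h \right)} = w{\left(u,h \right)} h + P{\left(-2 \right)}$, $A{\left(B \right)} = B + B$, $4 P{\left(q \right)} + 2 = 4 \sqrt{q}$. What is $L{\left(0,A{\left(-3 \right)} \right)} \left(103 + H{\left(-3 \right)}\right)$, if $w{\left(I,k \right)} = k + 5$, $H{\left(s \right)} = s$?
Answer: $550 + 100 i \sqrt{2} \approx 550.0 + 141.42 i$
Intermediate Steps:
$w{\left(I,k \right)} = 5 + k$
$P{\left(q \right)} = - \frac{1}{2} + \sqrt{q}$ ($P{\left(q \right)} = - \frac{1}{2} + \frac{4 \sqrt{q}}{4} = - \frac{1}{2} + \sqrt{q}$)
$A{\left(B \right)} = 2 B$
$L{\left(u,h \right)} = - \frac{1}{2} + i \sqrt{2} + h \left(5 + h\right)$ ($L{\left(u,h \right)} = \left(5 + h\right) h - \left(\frac{1}{2} - \sqrt{-2}\right) = h \left(5 + h\right) - \left(\frac{1}{2} - i \sqrt{2}\right) = - \frac{1}{2} + i \sqrt{2} + h \left(5 + h\right)$)
$L{\left(0,A{\left(-3 \right)} \right)} \left(103 + H{\left(-3 \right)}\right) = \left(- \frac{1}{2} + i \sqrt{2} + 2 \left(-3\right) \left(5 + 2 \left(-3\right)\right)\right) \left(103 - 3\right) = \left(- \frac{1}{2} + i \sqrt{2} - 6 \left(5 - 6\right)\right) 100 = \left(- \frac{1}{2} + i \sqrt{2} - -6\right) 100 = \left(- \frac{1}{2} + i \sqrt{2} + 6\right) 100 = \left(\frac{11}{2} + i \sqrt{2}\right) 100 = 550 + 100 i \sqrt{2}$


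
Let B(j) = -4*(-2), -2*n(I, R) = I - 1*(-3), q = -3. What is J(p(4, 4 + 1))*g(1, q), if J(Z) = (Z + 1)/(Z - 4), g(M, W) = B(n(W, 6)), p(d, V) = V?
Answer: 48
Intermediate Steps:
n(I, R) = -3/2 - I/2 (n(I, R) = -(I - 1*(-3))/2 = -(I + 3)/2 = -(3 + I)/2 = -3/2 - I/2)
B(j) = 8
g(M, W) = 8
J(Z) = (1 + Z)/(-4 + Z)
J(p(4, 4 + 1))*g(1, q) = ((1 + (4 + 1))/(-4 + (4 + 1)))*8 = ((1 + 5)/(-4 + 5))*8 = (6/1)*8 = (1*6)*8 = 6*8 = 48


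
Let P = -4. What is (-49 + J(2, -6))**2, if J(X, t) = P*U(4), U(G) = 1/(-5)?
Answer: 58081/25 ≈ 2323.2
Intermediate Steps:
U(G) = -1/5
J(X, t) = 4/5 (J(X, t) = -4*(-1/5) = 4/5)
(-49 + J(2, -6))**2 = (-49 + 4/5)**2 = (-241/5)**2 = 58081/25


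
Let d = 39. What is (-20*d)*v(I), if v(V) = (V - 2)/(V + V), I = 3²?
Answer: -910/3 ≈ -303.33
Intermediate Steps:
I = 9
v(V) = (-2 + V)/(2*V) (v(V) = (-2 + V)/((2*V)) = (-2 + V)*(1/(2*V)) = (-2 + V)/(2*V))
(-20*d)*v(I) = (-20*39)*((½)*(-2 + 9)/9) = -390*7/9 = -780*7/18 = -910/3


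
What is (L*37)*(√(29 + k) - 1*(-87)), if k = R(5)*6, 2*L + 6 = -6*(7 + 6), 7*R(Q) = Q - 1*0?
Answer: -135198 - 222*√1631 ≈ -1.4416e+5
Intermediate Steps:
R(Q) = Q/7 (R(Q) = (Q - 1*0)/7 = (Q + 0)/7 = Q/7)
L = -42 (L = -3 + (-6*(7 + 6))/2 = -3 + (-6*13)/2 = -3 + (½)*(-78) = -3 - 39 = -42)
k = 30/7 (k = ((⅐)*5)*6 = (5/7)*6 = 30/7 ≈ 4.2857)
(L*37)*(√(29 + k) - 1*(-87)) = (-42*37)*(√(29 + 30/7) - 1*(-87)) = -1554*(√(233/7) + 87) = -1554*(√1631/7 + 87) = -1554*(87 + √1631/7) = -135198 - 222*√1631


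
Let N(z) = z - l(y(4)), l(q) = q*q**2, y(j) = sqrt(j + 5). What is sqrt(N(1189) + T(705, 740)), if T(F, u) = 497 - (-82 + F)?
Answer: 2*sqrt(259) ≈ 32.187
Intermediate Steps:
y(j) = sqrt(5 + j)
l(q) = q**3
T(F, u) = 579 - F (T(F, u) = 497 + (82 - F) = 579 - F)
N(z) = -27 + z (N(z) = z - (sqrt(5 + 4))**3 = z - (sqrt(9))**3 = z - 1*3**3 = z - 1*27 = z - 27 = -27 + z)
sqrt(N(1189) + T(705, 740)) = sqrt((-27 + 1189) + (579 - 1*705)) = sqrt(1162 + (579 - 705)) = sqrt(1162 - 126) = sqrt(1036) = 2*sqrt(259)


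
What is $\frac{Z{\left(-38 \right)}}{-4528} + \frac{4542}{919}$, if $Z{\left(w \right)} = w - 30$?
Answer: $\frac{5157167}{1040308} \approx 4.9573$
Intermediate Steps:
$Z{\left(w \right)} = -30 + w$ ($Z{\left(w \right)} = w - 30 = -30 + w$)
$\frac{Z{\left(-38 \right)}}{-4528} + \frac{4542}{919} = \frac{-30 - 38}{-4528} + \frac{4542}{919} = \left(-68\right) \left(- \frac{1}{4528}\right) + 4542 \cdot \frac{1}{919} = \frac{17}{1132} + \frac{4542}{919} = \frac{5157167}{1040308}$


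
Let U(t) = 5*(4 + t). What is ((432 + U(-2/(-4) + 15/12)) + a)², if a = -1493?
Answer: 17048641/16 ≈ 1.0655e+6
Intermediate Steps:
U(t) = 20 + 5*t
((432 + U(-2/(-4) + 15/12)) + a)² = ((432 + (20 + 5*(-2/(-4) + 15/12))) - 1493)² = ((432 + (20 + 5*(-2*(-¼) + 15*(1/12)))) - 1493)² = ((432 + (20 + 5*(½ + 5/4))) - 1493)² = ((432 + (20 + 5*(7/4))) - 1493)² = ((432 + (20 + 35/4)) - 1493)² = ((432 + 115/4) - 1493)² = (1843/4 - 1493)² = (-4129/4)² = 17048641/16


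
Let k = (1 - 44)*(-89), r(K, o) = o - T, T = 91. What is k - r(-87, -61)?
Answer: 3979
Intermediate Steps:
r(K, o) = -91 + o (r(K, o) = o - 1*91 = o - 91 = -91 + o)
k = 3827 (k = -43*(-89) = 3827)
k - r(-87, -61) = 3827 - (-91 - 61) = 3827 - 1*(-152) = 3827 + 152 = 3979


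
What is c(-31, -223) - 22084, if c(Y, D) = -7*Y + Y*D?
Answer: -14954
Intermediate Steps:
c(Y, D) = -7*Y + D*Y
c(-31, -223) - 22084 = -31*(-7 - 223) - 22084 = -31*(-230) - 22084 = 7130 - 22084 = -14954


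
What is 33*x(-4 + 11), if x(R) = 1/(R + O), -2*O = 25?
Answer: -6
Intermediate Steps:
O = -25/2 (O = -1/2*25 = -25/2 ≈ -12.500)
x(R) = 1/(-25/2 + R) (x(R) = 1/(R - 25/2) = 1/(-25/2 + R))
33*x(-4 + 11) = 33*(2/(-25 + 2*(-4 + 11))) = 33*(2/(-25 + 2*7)) = 33*(2/(-25 + 14)) = 33*(2/(-11)) = 33*(2*(-1/11)) = 33*(-2/11) = -6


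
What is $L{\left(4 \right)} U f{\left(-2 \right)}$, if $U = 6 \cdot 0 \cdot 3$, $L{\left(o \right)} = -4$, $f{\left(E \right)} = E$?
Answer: $0$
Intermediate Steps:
$U = 0$ ($U = 0 \cdot 3 = 0$)
$L{\left(4 \right)} U f{\left(-2 \right)} = \left(-4\right) 0 \left(-2\right) = 0 \left(-2\right) = 0$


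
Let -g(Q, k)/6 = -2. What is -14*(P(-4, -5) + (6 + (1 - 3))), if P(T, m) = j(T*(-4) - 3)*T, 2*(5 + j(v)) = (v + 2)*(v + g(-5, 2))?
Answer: 10164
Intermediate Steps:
g(Q, k) = 12 (g(Q, k) = -6*(-2) = 12)
j(v) = -5 + (2 + v)*(12 + v)/2 (j(v) = -5 + ((v + 2)*(v + 12))/2 = -5 + ((2 + v)*(12 + v))/2 = -5 + (2 + v)*(12 + v)/2)
P(T, m) = T*(-14 + (-3 - 4*T)²/2 - 28*T) (P(T, m) = (7 + (T*(-4) - 3)²/2 + 7*(T*(-4) - 3))*T = (7 + (-4*T - 3)²/2 + 7*(-4*T - 3))*T = (7 + (-3 - 4*T)²/2 + 7*(-3 - 4*T))*T = (7 + (-3 - 4*T)²/2 + (-21 - 28*T))*T = (-14 + (-3 - 4*T)²/2 - 28*T)*T = T*(-14 + (-3 - 4*T)²/2 - 28*T))
-14*(P(-4, -5) + (6 + (1 - 3))) = -14*((½)*(-4)*(-19 - 32*(-4) + 16*(-4)²) + (6 + (1 - 3))) = -14*((½)*(-4)*(-19 + 128 + 16*16) + (6 - 2)) = -14*((½)*(-4)*(-19 + 128 + 256) + 4) = -14*((½)*(-4)*365 + 4) = -14*(-730 + 4) = -14*(-726) = 10164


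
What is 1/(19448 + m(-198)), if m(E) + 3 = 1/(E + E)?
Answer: 396/7700219 ≈ 5.1427e-5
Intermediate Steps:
m(E) = -3 + 1/(2*E) (m(E) = -3 + 1/(E + E) = -3 + 1/(2*E))
1/(19448 + m(-198)) = 1/(19448 + (-3 + (1/2)/(-198))) = 1/(19448 + (-3 + (1/2)*(-1/198))) = 1/(19448 + (-3 - 1/396)) = 1/(19448 - 1189/396) = 1/(7700219/396) = 396/7700219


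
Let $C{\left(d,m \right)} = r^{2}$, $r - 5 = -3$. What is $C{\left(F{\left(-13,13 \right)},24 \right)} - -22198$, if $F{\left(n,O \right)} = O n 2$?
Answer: $22202$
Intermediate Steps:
$r = 2$ ($r = 5 - 3 = 2$)
$F{\left(n,O \right)} = 2 O n$
$C{\left(d,m \right)} = 4$ ($C{\left(d,m \right)} = 2^{2} = 4$)
$C{\left(F{\left(-13,13 \right)},24 \right)} - -22198 = 4 - -22198 = 4 + 22198 = 22202$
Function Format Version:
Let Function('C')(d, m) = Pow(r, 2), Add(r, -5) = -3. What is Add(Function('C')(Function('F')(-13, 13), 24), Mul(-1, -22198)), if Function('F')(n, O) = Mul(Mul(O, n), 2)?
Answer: 22202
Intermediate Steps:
r = 2 (r = Add(5, -3) = 2)
Function('F')(n, O) = Mul(2, O, n)
Function('C')(d, m) = 4 (Function('C')(d, m) = Pow(2, 2) = 4)
Add(Function('C')(Function('F')(-13, 13), 24), Mul(-1, -22198)) = Add(4, Mul(-1, -22198)) = Add(4, 22198) = 22202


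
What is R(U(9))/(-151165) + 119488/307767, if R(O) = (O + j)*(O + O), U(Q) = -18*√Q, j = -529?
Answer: -1315837868/46523598555 ≈ -0.028283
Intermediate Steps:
R(O) = 2*O*(-529 + O) (R(O) = (O - 529)*(O + O) = (-529 + O)*(2*O) = 2*O*(-529 + O))
R(U(9))/(-151165) + 119488/307767 = (2*(-18*√9)*(-529 - 18*√9))/(-151165) + 119488/307767 = (2*(-18*3)*(-529 - 18*3))*(-1/151165) + 119488*(1/307767) = (2*(-54)*(-529 - 54))*(-1/151165) + 119488/307767 = (2*(-54)*(-583))*(-1/151165) + 119488/307767 = 62964*(-1/151165) + 119488/307767 = -62964/151165 + 119488/307767 = -1315837868/46523598555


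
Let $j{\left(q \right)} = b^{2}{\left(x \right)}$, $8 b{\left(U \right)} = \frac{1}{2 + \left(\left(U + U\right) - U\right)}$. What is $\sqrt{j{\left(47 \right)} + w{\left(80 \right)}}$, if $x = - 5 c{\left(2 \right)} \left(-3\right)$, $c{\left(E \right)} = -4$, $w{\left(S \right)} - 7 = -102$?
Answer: $\frac{i \sqrt{20453119}}{464} \approx 9.7468 i$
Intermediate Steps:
$w{\left(S \right)} = -95$ ($w{\left(S \right)} = 7 - 102 = -95$)
$x = -60$ ($x = \left(-5\right) \left(-4\right) \left(-3\right) = 20 \left(-3\right) = -60$)
$b{\left(U \right)} = \frac{1}{8 \left(2 + U\right)}$ ($b{\left(U \right)} = \frac{1}{8 \left(2 + \left(\left(U + U\right) - U\right)\right)} = \frac{1}{8 \left(2 + \left(2 U - U\right)\right)} = \frac{1}{8 \left(2 + U\right)}$)
$j{\left(q \right)} = \frac{1}{215296}$ ($j{\left(q \right)} = \left(\frac{1}{8 \left(2 - 60\right)}\right)^{2} = \left(\frac{1}{8 \left(-58\right)}\right)^{2} = \left(\frac{1}{8} \left(- \frac{1}{58}\right)\right)^{2} = \left(- \frac{1}{464}\right)^{2} = \frac{1}{215296}$)
$\sqrt{j{\left(47 \right)} + w{\left(80 \right)}} = \sqrt{\frac{1}{215296} - 95} = \sqrt{- \frac{20453119}{215296}} = \frac{i \sqrt{20453119}}{464}$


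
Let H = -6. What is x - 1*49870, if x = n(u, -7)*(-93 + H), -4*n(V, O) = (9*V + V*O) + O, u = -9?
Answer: -201955/4 ≈ -50489.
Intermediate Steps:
n(V, O) = -9*V/4 - O/4 - O*V/4 (n(V, O) = -((9*V + V*O) + O)/4 = -((9*V + O*V) + O)/4 = -(O + 9*V + O*V)/4 = -9*V/4 - O/4 - O*V/4)
x = -2475/4 (x = (-9/4*(-9) - 1/4*(-7) - 1/4*(-7)*(-9))*(-93 - 6) = (81/4 + 7/4 - 63/4)*(-99) = (25/4)*(-99) = -2475/4 ≈ -618.75)
x - 1*49870 = -2475/4 - 1*49870 = -2475/4 - 49870 = -201955/4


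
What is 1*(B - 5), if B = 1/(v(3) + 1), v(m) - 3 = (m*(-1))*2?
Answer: -11/2 ≈ -5.5000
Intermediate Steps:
v(m) = 3 - 2*m (v(m) = 3 + (m*(-1))*2 = 3 - m*2 = 3 - 2*m)
B = -½ (B = 1/((3 - 2*3) + 1) = 1/((3 - 6) + 1) = 1/(-3 + 1) = 1/(-2) = -½ ≈ -0.50000)
1*(B - 5) = 1*(-½ - 5) = 1*(-11/2) = -11/2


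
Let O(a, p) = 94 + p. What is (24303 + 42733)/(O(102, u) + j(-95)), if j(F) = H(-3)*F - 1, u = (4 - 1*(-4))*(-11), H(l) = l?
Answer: 33518/145 ≈ 231.16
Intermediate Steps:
u = -88 (u = (4 + 4)*(-11) = 8*(-11) = -88)
j(F) = -1 - 3*F (j(F) = -3*F - 1 = -1 - 3*F)
(24303 + 42733)/(O(102, u) + j(-95)) = (24303 + 42733)/((94 - 88) + (-1 - 3*(-95))) = 67036/(6 + (-1 + 285)) = 67036/(6 + 284) = 67036/290 = 67036*(1/290) = 33518/145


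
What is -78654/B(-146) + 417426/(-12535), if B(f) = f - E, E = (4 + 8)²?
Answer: 17297487/72703 ≈ 237.92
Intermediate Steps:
E = 144 (E = 12² = 144)
B(f) = -144 + f (B(f) = f - 1*144 = f - 144 = -144 + f)
-78654/B(-146) + 417426/(-12535) = -78654/(-144 - 146) + 417426/(-12535) = -78654/(-290) + 417426*(-1/12535) = -78654*(-1/290) - 417426/12535 = 39327/145 - 417426/12535 = 17297487/72703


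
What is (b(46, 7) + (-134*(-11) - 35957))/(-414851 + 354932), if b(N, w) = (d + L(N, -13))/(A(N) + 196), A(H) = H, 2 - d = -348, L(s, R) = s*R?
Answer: 4172567/7250199 ≈ 0.57551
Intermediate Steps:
L(s, R) = R*s
d = 350 (d = 2 - 1*(-348) = 2 + 348 = 350)
b(N, w) = (350 - 13*N)/(196 + N) (b(N, w) = (350 - 13*N)/(N + 196) = (350 - 13*N)/(196 + N))
(b(46, 7) + (-134*(-11) - 35957))/(-414851 + 354932) = ((350 - 13*46)/(196 + 46) + (-134*(-11) - 35957))/(-414851 + 354932) = ((350 - 598)/242 + (1474 - 35957))/(-59919) = ((1/242)*(-248) - 34483)*(-1/59919) = (-124/121 - 34483)*(-1/59919) = -4172567/121*(-1/59919) = 4172567/7250199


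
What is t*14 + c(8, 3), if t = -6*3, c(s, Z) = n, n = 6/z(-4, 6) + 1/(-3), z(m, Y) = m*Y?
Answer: -3031/12 ≈ -252.58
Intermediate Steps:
z(m, Y) = Y*m
n = -7/12 (n = 6/((6*(-4))) + 1/(-3) = 6/(-24) + 1*(-1/3) = 6*(-1/24) - 1/3 = -1/4 - 1/3 = -7/12 ≈ -0.58333)
c(s, Z) = -7/12
t = -18
t*14 + c(8, 3) = -18*14 - 7/12 = -252 - 7/12 = -3031/12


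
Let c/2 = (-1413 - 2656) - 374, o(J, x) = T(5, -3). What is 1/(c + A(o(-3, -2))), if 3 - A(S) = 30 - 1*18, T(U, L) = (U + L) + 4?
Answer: -1/8895 ≈ -0.00011242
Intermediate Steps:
T(U, L) = 4 + L + U (T(U, L) = (L + U) + 4 = 4 + L + U)
o(J, x) = 6 (o(J, x) = 4 - 3 + 5 = 6)
A(S) = -9 (A(S) = 3 - (30 - 1*18) = 3 - (30 - 18) = 3 - 1*12 = 3 - 12 = -9)
c = -8886 (c = 2*((-1413 - 2656) - 374) = 2*(-4069 - 374) = 2*(-4443) = -8886)
1/(c + A(o(-3, -2))) = 1/(-8886 - 9) = 1/(-8895) = -1/8895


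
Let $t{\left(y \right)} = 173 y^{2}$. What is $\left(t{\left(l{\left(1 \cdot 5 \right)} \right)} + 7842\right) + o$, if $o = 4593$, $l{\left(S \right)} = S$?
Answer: $16760$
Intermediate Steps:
$\left(t{\left(l{\left(1 \cdot 5 \right)} \right)} + 7842\right) + o = \left(173 \left(1 \cdot 5\right)^{2} + 7842\right) + 4593 = \left(173 \cdot 5^{2} + 7842\right) + 4593 = \left(173 \cdot 25 + 7842\right) + 4593 = \left(4325 + 7842\right) + 4593 = 12167 + 4593 = 16760$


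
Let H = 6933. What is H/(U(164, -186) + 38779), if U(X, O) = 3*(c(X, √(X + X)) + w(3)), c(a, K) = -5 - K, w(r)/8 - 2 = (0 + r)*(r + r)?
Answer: 68019663/385022146 + 20799*√82/770044292 ≈ 0.17691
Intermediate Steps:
w(r) = 16 + 16*r² (w(r) = 16 + 8*((0 + r)*(r + r)) = 16 + 8*(r*(2*r)) = 16 + 8*(2*r²) = 16 + 16*r²)
U(X, O) = 465 - 3*√2*√X (U(X, O) = 3*((-5 - √(X + X)) + (16 + 16*3²)) = 3*((-5 - √(2*X)) + (16 + 16*9)) = 3*((-5 - √2*√X) + (16 + 144)) = 3*((-5 - √2*√X) + 160) = 3*(155 - √2*√X) = 465 - 3*√2*√X)
H/(U(164, -186) + 38779) = 6933/((465 - 3*√2*√164) + 38779) = 6933/((465 - 3*√2*2*√41) + 38779) = 6933/((465 - 6*√82) + 38779) = 6933/(39244 - 6*√82)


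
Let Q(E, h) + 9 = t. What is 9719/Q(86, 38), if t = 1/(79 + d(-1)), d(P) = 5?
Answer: -816396/755 ≈ -1081.3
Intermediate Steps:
t = 1/84 (t = 1/(79 + 5) = 1/84 ≈ 0.011905)
Q(E, h) = -755/84 (Q(E, h) = -9 + 1/84 = -755/84)
9719/Q(86, 38) = 9719/(-755/84) = 9719*(-84/755) = -816396/755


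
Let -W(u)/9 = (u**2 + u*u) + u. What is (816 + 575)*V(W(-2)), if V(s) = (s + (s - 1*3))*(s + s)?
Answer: 16675308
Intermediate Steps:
W(u) = -18*u**2 - 9*u (W(u) = -9*((u**2 + u*u) + u) = -9*((u**2 + u**2) + u) = -9*(2*u**2 + u) = -9*(u + 2*u**2) = -18*u**2 - 9*u)
V(s) = 2*s*(-3 + 2*s) (V(s) = (s + (s - 3))*(2*s) = (s + (-3 + s))*(2*s) = (-3 + 2*s)*(2*s) = 2*s*(-3 + 2*s))
(816 + 575)*V(W(-2)) = (816 + 575)*(2*(-9*(-2)*(1 + 2*(-2)))*(-3 + 2*(-9*(-2)*(1 + 2*(-2))))) = 1391*(2*(-9*(-2)*(1 - 4))*(-3 + 2*(-9*(-2)*(1 - 4)))) = 1391*(2*(-9*(-2)*(-3))*(-3 + 2*(-9*(-2)*(-3)))) = 1391*(2*(-54)*(-3 + 2*(-54))) = 1391*(2*(-54)*(-3 - 108)) = 1391*(2*(-54)*(-111)) = 1391*11988 = 16675308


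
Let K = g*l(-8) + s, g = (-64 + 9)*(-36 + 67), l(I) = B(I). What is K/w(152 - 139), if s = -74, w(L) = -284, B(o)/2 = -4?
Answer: -6783/142 ≈ -47.768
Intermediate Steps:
B(o) = -8 (B(o) = 2*(-4) = -8)
l(I) = -8
g = -1705 (g = -55*31 = -1705)
K = 13566 (K = -1705*(-8) - 74 = 13640 - 74 = 13566)
K/w(152 - 139) = 13566/(-284) = 13566*(-1/284) = -6783/142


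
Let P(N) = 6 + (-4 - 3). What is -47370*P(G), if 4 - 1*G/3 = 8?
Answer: 47370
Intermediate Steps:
G = -12 (G = 12 - 3*8 = 12 - 24 = -12)
P(N) = -1 (P(N) = 6 - 7 = -1)
-47370*P(G) = -47370*(-1) = 47370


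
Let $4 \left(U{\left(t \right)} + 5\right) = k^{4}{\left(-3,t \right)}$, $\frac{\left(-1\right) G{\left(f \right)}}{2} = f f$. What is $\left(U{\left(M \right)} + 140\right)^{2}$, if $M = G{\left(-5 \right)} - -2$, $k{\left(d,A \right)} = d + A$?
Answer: $\frac{45775251279081}{16} \approx 2.861 \cdot 10^{12}$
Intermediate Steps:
$k{\left(d,A \right)} = A + d$
$G{\left(f \right)} = - 2 f^{2}$ ($G{\left(f \right)} = - 2 f f = - 2 f^{2}$)
$M = -48$ ($M = - 2 \left(-5\right)^{2} - -2 = \left(-2\right) 25 + 2 = -50 + 2 = -48$)
$U{\left(t \right)} = -5 + \frac{\left(-3 + t\right)^{4}}{4}$ ($U{\left(t \right)} = -5 + \frac{\left(t - 3\right)^{4}}{4} = -5 + \frac{\left(-3 + t\right)^{4}}{4}$)
$\left(U{\left(M \right)} + 140\right)^{2} = \left(\left(-5 + \frac{\left(-3 - 48\right)^{4}}{4}\right) + 140\right)^{2} = \left(\left(-5 + \frac{\left(-51\right)^{4}}{4}\right) + 140\right)^{2} = \left(\left(-5 + \frac{1}{4} \cdot 6765201\right) + 140\right)^{2} = \left(\left(-5 + \frac{6765201}{4}\right) + 140\right)^{2} = \left(\frac{6765181}{4} + 140\right)^{2} = \left(\frac{6765741}{4}\right)^{2} = \frac{45775251279081}{16}$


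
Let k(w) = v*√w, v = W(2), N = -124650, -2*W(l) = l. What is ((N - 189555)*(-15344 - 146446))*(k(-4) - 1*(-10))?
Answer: 508352269500 - 101670453900*I ≈ 5.0835e+11 - 1.0167e+11*I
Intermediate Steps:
W(l) = -l/2
v = -1 (v = -½*2 = -1)
k(w) = -√w
((N - 189555)*(-15344 - 146446))*(k(-4) - 1*(-10)) = ((-124650 - 189555)*(-15344 - 146446))*(-√(-4) - 1*(-10)) = (-314205*(-161790))*(-2*I + 10) = 50835226950*(-2*I + 10) = 50835226950*(10 - 2*I) = 508352269500 - 101670453900*I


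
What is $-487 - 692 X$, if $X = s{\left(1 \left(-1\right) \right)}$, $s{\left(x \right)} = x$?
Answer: $205$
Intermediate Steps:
$X = -1$ ($X = 1 \left(-1\right) = -1$)
$-487 - 692 X = -487 - -692 = -487 + 692 = 205$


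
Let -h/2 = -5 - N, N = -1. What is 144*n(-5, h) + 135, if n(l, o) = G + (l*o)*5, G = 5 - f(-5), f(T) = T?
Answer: -27225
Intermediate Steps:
G = 10 (G = 5 - 1*(-5) = 5 + 5 = 10)
h = 8 (h = -2*(-5 - 1*(-1)) = -2*(-5 + 1) = -2*(-4) = 8)
n(l, o) = 10 + 5*l*o (n(l, o) = 10 + (l*o)*5 = 10 + 5*l*o)
144*n(-5, h) + 135 = 144*(10 + 5*(-5)*8) + 135 = 144*(10 - 200) + 135 = 144*(-190) + 135 = -27360 + 135 = -27225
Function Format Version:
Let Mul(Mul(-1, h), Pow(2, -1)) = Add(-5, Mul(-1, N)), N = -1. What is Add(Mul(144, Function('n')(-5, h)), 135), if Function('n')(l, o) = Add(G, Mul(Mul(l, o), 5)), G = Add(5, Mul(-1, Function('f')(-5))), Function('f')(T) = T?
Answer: -27225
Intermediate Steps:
G = 10 (G = Add(5, Mul(-1, -5)) = Add(5, 5) = 10)
h = 8 (h = Mul(-2, Add(-5, Mul(-1, -1))) = Mul(-2, Add(-5, 1)) = Mul(-2, -4) = 8)
Function('n')(l, o) = Add(10, Mul(5, l, o)) (Function('n')(l, o) = Add(10, Mul(Mul(l, o), 5)) = Add(10, Mul(5, l, o)))
Add(Mul(144, Function('n')(-5, h)), 135) = Add(Mul(144, Add(10, Mul(5, -5, 8))), 135) = Add(Mul(144, Add(10, -200)), 135) = Add(Mul(144, -190), 135) = Add(-27360, 135) = -27225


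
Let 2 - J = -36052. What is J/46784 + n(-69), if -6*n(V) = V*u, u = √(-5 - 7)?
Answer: 18027/23392 + 23*I*√3 ≈ 0.77065 + 39.837*I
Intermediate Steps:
u = 2*I*√3 (u = √(-12) = 2*I*√3 ≈ 3.4641*I)
J = 36054 (J = 2 - 1*(-36052) = 2 + 36052 = 36054)
n(V) = -I*V*√3/3 (n(V) = -V*2*I*√3/6 = -I*V*√3/3)
J/46784 + n(-69) = 36054/46784 - ⅓*I*(-69)*√3 = 36054*(1/46784) + 23*I*√3 = 18027/23392 + 23*I*√3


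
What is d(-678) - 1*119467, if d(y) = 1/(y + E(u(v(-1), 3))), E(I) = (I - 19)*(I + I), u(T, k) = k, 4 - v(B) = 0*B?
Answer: -92467459/774 ≈ -1.1947e+5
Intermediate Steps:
v(B) = 4 (v(B) = 4 - 0*B = 4 - 1*0 = 4 + 0 = 4)
E(I) = 2*I*(-19 + I) (E(I) = (-19 + I)*(2*I) = 2*I*(-19 + I))
d(y) = 1/(-96 + y) (d(y) = 1/(y + 2*3*(-19 + 3)) = 1/(y + 2*3*(-16)) = 1/(y - 96) = 1/(-96 + y))
d(-678) - 1*119467 = 1/(-96 - 678) - 1*119467 = 1/(-774) - 119467 = -1/774 - 119467 = -92467459/774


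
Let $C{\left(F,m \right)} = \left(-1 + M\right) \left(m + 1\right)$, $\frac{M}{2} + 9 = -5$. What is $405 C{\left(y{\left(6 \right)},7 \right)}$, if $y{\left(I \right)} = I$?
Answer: $-93960$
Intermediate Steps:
$M = -28$ ($M = -18 + 2 \left(-5\right) = -18 - 10 = -28$)
$C{\left(F,m \right)} = -29 - 29 m$ ($C{\left(F,m \right)} = \left(-1 - 28\right) \left(m + 1\right) = - 29 \left(1 + m\right) = -29 - 29 m$)
$405 C{\left(y{\left(6 \right)},7 \right)} = 405 \left(-29 - 203\right) = 405 \left(-232\right) = -93960$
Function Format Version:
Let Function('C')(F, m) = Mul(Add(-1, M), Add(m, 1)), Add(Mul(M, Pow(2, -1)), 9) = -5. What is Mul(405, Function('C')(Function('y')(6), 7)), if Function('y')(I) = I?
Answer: -93960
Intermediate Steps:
M = -28 (M = Add(-18, Mul(2, -5)) = Add(-18, -10) = -28)
Function('C')(F, m) = Add(-29, Mul(-29, m)) (Function('C')(F, m) = Mul(Add(-1, -28), Add(m, 1)) = Mul(-29, Add(1, m)) = Add(-29, Mul(-29, m)))
Mul(405, Function('C')(Function('y')(6), 7)) = Mul(405, Add(-29, Mul(-29, 7))) = Mul(405, Add(-29, -203)) = Mul(405, -232) = -93960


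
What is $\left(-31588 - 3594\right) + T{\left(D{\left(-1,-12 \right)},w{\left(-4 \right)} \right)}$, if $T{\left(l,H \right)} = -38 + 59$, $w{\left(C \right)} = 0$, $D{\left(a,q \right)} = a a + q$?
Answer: $-35161$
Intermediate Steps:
$D{\left(a,q \right)} = q + a^{2}$ ($D{\left(a,q \right)} = a^{2} + q = q + a^{2}$)
$T{\left(l,H \right)} = 21$
$\left(-31588 - 3594\right) + T{\left(D{\left(-1,-12 \right)},w{\left(-4 \right)} \right)} = \left(-31588 - 3594\right) + 21 = -35182 + 21 = -35161$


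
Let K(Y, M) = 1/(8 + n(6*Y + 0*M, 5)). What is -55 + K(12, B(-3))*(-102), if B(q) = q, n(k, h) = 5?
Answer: -817/13 ≈ -62.846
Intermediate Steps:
K(Y, M) = 1/13 (K(Y, M) = 1/(8 + 5) = 1/13)
-55 + K(12, B(-3))*(-102) = -55 + (1/13)*(-102) = -55 - 102/13 = -817/13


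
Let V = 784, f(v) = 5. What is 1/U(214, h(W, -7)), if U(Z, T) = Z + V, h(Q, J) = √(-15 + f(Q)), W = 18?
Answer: 1/998 ≈ 0.0010020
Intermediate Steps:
h(Q, J) = I*√10 (h(Q, J) = √(-15 + 5) = √(-10) = I*√10)
U(Z, T) = 784 + Z (U(Z, T) = Z + 784 = 784 + Z)
1/U(214, h(W, -7)) = 1/(784 + 214) = 1/998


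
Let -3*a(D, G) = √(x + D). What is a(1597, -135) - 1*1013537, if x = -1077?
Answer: -1013537 - 2*√130/3 ≈ -1.0135e+6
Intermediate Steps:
a(D, G) = -√(-1077 + D)/3
a(1597, -135) - 1*1013537 = -√(-1077 + 1597)/3 - 1*1013537 = -2*√130/3 - 1013537 = -1013537 - 2*√130/3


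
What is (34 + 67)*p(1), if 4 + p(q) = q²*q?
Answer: -303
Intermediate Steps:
p(q) = -4 + q³ (p(q) = -4 + q²*q = -4 + q³)
(34 + 67)*p(1) = (34 + 67)*(-4 + 1³) = 101*(-4 + 1) = 101*(-3) = -303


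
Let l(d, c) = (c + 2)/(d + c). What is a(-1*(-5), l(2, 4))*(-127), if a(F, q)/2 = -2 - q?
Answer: 762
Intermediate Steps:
l(d, c) = (2 + c)/(c + d)
a(F, q) = -4 - 2*q (a(F, q) = 2*(-2 - q) = -4 - 2*q)
a(-1*(-5), l(2, 4))*(-127) = (-4 - 2*(2 + 4)/(4 + 2))*(-127) = (-4 - 2*6/6)*(-127) = (-4 - 6/3)*(-127) = (-4 - 2*1)*(-127) = (-4 - 2)*(-127) = -6*(-127) = 762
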